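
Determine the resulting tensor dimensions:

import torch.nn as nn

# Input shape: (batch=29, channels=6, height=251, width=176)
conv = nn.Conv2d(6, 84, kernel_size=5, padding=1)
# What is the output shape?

Input shape: (29, 6, 251, 176)
Output shape: (29, 84, 249, 174)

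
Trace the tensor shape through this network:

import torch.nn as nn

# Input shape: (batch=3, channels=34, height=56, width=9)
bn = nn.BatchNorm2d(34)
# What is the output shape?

Input shape: (3, 34, 56, 9)
Output shape: (3, 34, 56, 9)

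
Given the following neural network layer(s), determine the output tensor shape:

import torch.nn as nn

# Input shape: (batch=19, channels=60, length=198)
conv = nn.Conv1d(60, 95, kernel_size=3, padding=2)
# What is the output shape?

Input shape: (19, 60, 198)
Output shape: (19, 95, 200)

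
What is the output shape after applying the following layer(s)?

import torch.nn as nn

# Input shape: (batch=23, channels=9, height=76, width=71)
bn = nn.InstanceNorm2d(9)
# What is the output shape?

Input shape: (23, 9, 76, 71)
Output shape: (23, 9, 76, 71)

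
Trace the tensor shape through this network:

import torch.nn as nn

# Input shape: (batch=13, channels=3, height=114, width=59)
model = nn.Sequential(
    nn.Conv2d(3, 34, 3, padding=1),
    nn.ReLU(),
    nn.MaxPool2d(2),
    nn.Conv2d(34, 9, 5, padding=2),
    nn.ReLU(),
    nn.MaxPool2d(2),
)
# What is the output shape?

Input shape: (13, 3, 114, 59)
  -> after first Conv2d: (13, 34, 114, 59)
  -> after first MaxPool2d: (13, 34, 57, 29)
  -> after second Conv2d: (13, 9, 57, 29)
Output shape: (13, 9, 28, 14)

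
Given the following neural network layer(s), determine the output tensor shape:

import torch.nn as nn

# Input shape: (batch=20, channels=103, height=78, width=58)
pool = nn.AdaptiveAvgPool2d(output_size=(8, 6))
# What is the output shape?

Input shape: (20, 103, 78, 58)
Output shape: (20, 103, 8, 6)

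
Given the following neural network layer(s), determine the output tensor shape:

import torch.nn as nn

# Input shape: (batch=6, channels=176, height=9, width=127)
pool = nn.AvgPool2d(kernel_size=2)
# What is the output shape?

Input shape: (6, 176, 9, 127)
Output shape: (6, 176, 4, 63)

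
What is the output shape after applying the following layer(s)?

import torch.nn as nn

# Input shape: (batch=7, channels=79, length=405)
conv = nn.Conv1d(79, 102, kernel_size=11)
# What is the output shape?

Input shape: (7, 79, 405)
Output shape: (7, 102, 395)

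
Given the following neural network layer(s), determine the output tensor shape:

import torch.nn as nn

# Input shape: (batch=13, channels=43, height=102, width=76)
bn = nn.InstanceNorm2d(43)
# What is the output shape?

Input shape: (13, 43, 102, 76)
Output shape: (13, 43, 102, 76)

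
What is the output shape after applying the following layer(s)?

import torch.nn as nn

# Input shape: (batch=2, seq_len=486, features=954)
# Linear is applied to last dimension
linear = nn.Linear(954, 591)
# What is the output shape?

Input shape: (2, 486, 954)
Output shape: (2, 486, 591)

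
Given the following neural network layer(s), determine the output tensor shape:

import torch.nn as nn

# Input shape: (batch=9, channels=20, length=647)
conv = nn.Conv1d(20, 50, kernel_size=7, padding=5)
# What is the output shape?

Input shape: (9, 20, 647)
Output shape: (9, 50, 651)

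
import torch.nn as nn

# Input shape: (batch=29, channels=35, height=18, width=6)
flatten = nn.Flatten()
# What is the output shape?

Input shape: (29, 35, 18, 6)
Output shape: (29, 3780)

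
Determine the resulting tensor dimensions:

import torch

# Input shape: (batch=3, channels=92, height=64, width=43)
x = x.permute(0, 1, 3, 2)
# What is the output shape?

Input shape: (3, 92, 64, 43)
Output shape: (3, 92, 43, 64)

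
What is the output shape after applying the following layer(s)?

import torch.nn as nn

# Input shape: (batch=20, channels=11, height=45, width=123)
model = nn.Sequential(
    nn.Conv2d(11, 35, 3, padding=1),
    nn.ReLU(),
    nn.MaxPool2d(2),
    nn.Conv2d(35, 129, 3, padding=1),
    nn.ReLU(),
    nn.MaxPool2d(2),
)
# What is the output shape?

Input shape: (20, 11, 45, 123)
  -> after first Conv2d: (20, 35, 45, 123)
  -> after first MaxPool2d: (20, 35, 22, 61)
  -> after second Conv2d: (20, 129, 22, 61)
Output shape: (20, 129, 11, 30)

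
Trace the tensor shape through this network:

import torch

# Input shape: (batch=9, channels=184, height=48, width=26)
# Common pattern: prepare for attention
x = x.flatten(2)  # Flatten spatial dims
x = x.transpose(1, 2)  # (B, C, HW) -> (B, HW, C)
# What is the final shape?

Input shape: (9, 184, 48, 26)
  -> after flatten(2): (9, 184, 1248)
Output shape: (9, 1248, 184)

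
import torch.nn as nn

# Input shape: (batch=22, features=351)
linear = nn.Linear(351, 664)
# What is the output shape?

Input shape: (22, 351)
Output shape: (22, 664)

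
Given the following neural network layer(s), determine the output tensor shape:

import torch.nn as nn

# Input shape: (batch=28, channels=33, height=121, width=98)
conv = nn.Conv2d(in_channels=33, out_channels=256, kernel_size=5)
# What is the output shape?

Input shape: (28, 33, 121, 98)
Output shape: (28, 256, 117, 94)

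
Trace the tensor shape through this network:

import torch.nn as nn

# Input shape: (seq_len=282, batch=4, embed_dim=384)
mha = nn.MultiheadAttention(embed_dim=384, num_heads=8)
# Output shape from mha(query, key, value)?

Input shape: (282, 4, 384)
Output shape: (282, 4, 384)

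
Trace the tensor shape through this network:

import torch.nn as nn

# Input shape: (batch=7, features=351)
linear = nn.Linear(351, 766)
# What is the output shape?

Input shape: (7, 351)
Output shape: (7, 766)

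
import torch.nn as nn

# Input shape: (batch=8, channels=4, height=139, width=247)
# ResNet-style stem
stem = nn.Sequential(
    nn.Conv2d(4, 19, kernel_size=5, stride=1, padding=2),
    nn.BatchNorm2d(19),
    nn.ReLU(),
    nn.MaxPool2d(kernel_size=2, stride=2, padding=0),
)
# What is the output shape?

Input shape: (8, 4, 139, 247)
  -> after Conv2d 5x5 stride=1: (8, 19, 139, 247)
Output shape: (8, 19, 69, 123)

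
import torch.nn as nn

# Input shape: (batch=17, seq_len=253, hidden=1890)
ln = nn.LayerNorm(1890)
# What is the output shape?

Input shape: (17, 253, 1890)
Output shape: (17, 253, 1890)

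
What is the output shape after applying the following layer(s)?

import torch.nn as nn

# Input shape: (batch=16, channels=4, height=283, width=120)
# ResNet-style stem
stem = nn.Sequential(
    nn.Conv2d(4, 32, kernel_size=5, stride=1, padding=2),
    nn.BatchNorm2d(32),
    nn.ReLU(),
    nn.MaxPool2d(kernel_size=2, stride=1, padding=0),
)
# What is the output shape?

Input shape: (16, 4, 283, 120)
  -> after Conv2d 5x5 stride=1: (16, 32, 283, 120)
Output shape: (16, 32, 282, 119)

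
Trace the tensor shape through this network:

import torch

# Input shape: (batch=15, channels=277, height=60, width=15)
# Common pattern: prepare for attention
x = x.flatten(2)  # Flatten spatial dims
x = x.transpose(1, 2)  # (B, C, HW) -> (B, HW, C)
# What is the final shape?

Input shape: (15, 277, 60, 15)
  -> after flatten(2): (15, 277, 900)
Output shape: (15, 900, 277)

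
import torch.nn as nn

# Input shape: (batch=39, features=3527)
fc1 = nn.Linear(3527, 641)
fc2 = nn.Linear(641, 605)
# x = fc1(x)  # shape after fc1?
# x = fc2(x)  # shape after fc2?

Input shape: (39, 3527)
  -> after fc1: (39, 641)
Output shape: (39, 605)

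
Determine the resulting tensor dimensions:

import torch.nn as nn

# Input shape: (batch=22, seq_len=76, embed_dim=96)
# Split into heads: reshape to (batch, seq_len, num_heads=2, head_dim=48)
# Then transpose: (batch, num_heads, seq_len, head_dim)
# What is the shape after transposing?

Input shape: (22, 76, 96)
  -> after reshape: (22, 76, 2, 48)
Output shape: (22, 2, 76, 48)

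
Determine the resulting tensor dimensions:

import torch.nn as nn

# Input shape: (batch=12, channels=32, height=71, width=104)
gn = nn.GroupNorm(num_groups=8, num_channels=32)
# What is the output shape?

Input shape: (12, 32, 71, 104)
Output shape: (12, 32, 71, 104)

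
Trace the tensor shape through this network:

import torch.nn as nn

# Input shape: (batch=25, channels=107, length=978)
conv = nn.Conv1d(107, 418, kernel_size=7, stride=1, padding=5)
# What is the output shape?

Input shape: (25, 107, 978)
Output shape: (25, 418, 982)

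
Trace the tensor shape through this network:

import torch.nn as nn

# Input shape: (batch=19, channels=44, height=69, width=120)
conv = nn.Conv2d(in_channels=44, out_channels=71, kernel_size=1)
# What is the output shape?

Input shape: (19, 44, 69, 120)
Output shape: (19, 71, 69, 120)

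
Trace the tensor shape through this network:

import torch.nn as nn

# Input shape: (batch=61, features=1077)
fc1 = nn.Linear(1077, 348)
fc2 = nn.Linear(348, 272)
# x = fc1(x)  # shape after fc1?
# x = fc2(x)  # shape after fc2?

Input shape: (61, 1077)
  -> after fc1: (61, 348)
Output shape: (61, 272)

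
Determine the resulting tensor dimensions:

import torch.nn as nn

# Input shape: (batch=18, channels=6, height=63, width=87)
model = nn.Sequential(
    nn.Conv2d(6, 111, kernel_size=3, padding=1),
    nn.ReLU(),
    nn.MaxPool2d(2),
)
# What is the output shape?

Input shape: (18, 6, 63, 87)
  -> after Conv2d: (18, 111, 63, 87)
  -> after ReLU: (18, 111, 63, 87)
Output shape: (18, 111, 31, 43)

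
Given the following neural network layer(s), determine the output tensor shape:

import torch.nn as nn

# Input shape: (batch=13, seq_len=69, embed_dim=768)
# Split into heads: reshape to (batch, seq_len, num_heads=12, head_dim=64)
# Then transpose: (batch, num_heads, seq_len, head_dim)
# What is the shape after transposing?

Input shape: (13, 69, 768)
  -> after reshape: (13, 69, 12, 64)
Output shape: (13, 12, 69, 64)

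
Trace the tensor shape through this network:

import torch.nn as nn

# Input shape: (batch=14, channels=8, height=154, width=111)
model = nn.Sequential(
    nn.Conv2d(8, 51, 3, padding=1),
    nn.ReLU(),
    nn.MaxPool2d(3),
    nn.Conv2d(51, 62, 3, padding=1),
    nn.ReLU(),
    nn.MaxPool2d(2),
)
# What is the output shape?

Input shape: (14, 8, 154, 111)
  -> after first Conv2d: (14, 51, 154, 111)
  -> after first MaxPool2d: (14, 51, 51, 37)
  -> after second Conv2d: (14, 62, 51, 37)
Output shape: (14, 62, 25, 18)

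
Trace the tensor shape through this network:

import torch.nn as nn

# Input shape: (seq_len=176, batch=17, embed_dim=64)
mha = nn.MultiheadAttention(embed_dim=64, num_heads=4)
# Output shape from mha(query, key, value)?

Input shape: (176, 17, 64)
Output shape: (176, 17, 64)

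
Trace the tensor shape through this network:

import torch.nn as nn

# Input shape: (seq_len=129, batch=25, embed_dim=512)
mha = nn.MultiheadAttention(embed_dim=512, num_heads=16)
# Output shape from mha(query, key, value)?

Input shape: (129, 25, 512)
Output shape: (129, 25, 512)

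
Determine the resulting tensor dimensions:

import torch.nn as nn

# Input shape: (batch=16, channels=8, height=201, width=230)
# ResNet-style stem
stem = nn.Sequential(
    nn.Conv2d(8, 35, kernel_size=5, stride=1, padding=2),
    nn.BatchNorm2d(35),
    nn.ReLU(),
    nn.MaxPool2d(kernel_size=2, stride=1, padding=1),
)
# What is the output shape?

Input shape: (16, 8, 201, 230)
  -> after Conv2d 5x5 stride=1: (16, 35, 201, 230)
Output shape: (16, 35, 202, 231)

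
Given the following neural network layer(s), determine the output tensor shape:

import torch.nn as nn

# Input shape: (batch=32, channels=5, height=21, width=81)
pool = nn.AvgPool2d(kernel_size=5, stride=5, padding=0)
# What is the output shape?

Input shape: (32, 5, 21, 81)
Output shape: (32, 5, 4, 16)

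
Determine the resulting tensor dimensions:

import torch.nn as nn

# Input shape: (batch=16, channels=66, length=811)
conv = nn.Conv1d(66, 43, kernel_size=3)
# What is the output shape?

Input shape: (16, 66, 811)
Output shape: (16, 43, 809)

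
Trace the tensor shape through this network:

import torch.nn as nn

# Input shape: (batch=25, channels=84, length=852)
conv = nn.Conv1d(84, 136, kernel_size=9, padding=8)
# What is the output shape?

Input shape: (25, 84, 852)
Output shape: (25, 136, 860)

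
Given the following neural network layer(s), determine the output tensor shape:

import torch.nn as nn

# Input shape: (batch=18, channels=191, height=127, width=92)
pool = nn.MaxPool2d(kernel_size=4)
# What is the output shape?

Input shape: (18, 191, 127, 92)
Output shape: (18, 191, 31, 23)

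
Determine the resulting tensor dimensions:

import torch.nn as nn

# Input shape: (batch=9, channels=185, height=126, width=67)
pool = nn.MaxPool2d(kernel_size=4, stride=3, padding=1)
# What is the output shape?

Input shape: (9, 185, 126, 67)
Output shape: (9, 185, 42, 22)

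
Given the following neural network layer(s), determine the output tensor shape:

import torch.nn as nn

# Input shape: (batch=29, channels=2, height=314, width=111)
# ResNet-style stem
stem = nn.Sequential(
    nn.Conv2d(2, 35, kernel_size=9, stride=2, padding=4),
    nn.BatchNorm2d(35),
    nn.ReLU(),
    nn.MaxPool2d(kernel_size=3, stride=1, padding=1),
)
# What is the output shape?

Input shape: (29, 2, 314, 111)
  -> after Conv2d 9x9 stride=2: (29, 35, 157, 56)
Output shape: (29, 35, 157, 56)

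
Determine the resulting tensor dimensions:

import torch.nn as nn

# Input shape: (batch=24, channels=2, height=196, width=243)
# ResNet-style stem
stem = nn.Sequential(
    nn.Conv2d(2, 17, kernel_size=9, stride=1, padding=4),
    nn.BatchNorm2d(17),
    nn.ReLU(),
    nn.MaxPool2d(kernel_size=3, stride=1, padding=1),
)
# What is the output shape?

Input shape: (24, 2, 196, 243)
  -> after Conv2d 9x9 stride=1: (24, 17, 196, 243)
Output shape: (24, 17, 196, 243)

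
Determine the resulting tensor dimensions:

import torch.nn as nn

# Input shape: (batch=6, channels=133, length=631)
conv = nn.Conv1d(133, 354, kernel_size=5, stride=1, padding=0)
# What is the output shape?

Input shape: (6, 133, 631)
Output shape: (6, 354, 627)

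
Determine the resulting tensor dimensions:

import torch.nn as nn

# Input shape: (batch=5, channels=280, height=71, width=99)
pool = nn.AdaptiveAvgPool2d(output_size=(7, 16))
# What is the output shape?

Input shape: (5, 280, 71, 99)
Output shape: (5, 280, 7, 16)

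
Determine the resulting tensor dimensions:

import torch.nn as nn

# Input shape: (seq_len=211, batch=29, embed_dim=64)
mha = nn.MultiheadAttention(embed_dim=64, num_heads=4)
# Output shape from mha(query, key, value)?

Input shape: (211, 29, 64)
Output shape: (211, 29, 64)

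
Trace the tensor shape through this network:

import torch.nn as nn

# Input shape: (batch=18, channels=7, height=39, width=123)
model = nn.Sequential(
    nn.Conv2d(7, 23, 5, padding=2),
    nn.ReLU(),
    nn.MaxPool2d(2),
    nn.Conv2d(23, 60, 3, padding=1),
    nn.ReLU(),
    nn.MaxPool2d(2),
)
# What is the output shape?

Input shape: (18, 7, 39, 123)
  -> after first Conv2d: (18, 23, 39, 123)
  -> after first MaxPool2d: (18, 23, 19, 61)
  -> after second Conv2d: (18, 60, 19, 61)
Output shape: (18, 60, 9, 30)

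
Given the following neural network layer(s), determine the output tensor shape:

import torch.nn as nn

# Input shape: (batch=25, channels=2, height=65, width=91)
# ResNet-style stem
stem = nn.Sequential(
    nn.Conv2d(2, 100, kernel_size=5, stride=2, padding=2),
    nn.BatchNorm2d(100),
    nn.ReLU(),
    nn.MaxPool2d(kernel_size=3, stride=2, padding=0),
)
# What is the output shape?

Input shape: (25, 2, 65, 91)
  -> after Conv2d 5x5 stride=2: (25, 100, 33, 46)
Output shape: (25, 100, 16, 22)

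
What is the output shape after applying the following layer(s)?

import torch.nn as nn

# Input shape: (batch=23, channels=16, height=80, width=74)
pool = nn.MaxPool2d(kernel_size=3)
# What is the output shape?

Input shape: (23, 16, 80, 74)
Output shape: (23, 16, 26, 24)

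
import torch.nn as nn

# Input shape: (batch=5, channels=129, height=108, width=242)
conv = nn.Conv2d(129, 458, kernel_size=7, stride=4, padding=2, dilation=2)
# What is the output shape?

Input shape: (5, 129, 108, 242)
Output shape: (5, 458, 25, 59)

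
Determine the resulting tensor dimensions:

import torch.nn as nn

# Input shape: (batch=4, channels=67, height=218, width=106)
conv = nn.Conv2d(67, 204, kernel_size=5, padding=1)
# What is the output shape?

Input shape: (4, 67, 218, 106)
Output shape: (4, 204, 216, 104)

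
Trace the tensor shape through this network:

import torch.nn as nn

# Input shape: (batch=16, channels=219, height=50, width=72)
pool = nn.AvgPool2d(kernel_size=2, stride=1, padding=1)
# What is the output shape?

Input shape: (16, 219, 50, 72)
Output shape: (16, 219, 51, 73)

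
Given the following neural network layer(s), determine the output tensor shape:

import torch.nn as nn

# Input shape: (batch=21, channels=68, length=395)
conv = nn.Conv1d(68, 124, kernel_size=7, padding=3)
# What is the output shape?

Input shape: (21, 68, 395)
Output shape: (21, 124, 395)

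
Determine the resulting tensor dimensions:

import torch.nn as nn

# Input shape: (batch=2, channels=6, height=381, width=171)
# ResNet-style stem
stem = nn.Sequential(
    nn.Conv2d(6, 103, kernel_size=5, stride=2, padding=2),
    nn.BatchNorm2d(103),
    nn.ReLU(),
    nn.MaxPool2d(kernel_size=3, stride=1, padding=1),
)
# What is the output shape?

Input shape: (2, 6, 381, 171)
  -> after Conv2d 5x5 stride=2: (2, 103, 191, 86)
Output shape: (2, 103, 191, 86)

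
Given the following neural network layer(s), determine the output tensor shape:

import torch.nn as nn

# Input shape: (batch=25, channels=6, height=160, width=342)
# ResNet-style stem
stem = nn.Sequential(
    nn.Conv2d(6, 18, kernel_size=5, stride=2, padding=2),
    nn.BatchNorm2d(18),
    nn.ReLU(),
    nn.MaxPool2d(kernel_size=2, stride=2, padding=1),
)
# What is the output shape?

Input shape: (25, 6, 160, 342)
  -> after Conv2d 5x5 stride=2: (25, 18, 80, 171)
Output shape: (25, 18, 41, 86)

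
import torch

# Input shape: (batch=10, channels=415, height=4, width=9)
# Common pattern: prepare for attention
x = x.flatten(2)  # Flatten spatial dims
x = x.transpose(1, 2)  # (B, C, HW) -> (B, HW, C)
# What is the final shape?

Input shape: (10, 415, 4, 9)
  -> after flatten(2): (10, 415, 36)
Output shape: (10, 36, 415)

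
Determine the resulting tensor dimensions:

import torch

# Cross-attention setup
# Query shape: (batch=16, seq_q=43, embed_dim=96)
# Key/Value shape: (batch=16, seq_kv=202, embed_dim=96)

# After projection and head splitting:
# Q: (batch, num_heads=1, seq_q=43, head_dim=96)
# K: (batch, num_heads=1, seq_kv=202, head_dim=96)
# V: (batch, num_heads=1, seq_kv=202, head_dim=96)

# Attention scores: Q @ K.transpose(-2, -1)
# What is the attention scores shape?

Input shape: (16, 43, 96)
Output shape: (16, 1, 43, 202)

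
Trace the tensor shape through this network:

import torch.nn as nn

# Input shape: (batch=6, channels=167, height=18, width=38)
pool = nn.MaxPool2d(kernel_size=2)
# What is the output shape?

Input shape: (6, 167, 18, 38)
Output shape: (6, 167, 9, 19)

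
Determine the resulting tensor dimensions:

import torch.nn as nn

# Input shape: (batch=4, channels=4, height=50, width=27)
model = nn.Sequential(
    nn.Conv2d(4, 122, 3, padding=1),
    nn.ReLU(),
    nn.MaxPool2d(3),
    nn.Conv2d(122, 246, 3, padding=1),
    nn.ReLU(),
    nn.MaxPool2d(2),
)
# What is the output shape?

Input shape: (4, 4, 50, 27)
  -> after first Conv2d: (4, 122, 50, 27)
  -> after first MaxPool2d: (4, 122, 16, 9)
  -> after second Conv2d: (4, 246, 16, 9)
Output shape: (4, 246, 8, 4)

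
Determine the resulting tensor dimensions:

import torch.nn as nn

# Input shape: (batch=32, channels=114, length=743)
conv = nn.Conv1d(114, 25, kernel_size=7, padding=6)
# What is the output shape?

Input shape: (32, 114, 743)
Output shape: (32, 25, 749)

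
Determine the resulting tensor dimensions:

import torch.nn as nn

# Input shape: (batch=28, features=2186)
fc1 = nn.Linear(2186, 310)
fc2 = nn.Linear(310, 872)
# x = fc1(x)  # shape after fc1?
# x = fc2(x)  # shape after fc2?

Input shape: (28, 2186)
  -> after fc1: (28, 310)
Output shape: (28, 872)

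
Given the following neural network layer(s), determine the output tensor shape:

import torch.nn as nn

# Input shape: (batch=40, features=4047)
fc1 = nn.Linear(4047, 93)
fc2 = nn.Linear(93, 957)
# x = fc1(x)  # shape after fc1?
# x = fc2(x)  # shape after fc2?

Input shape: (40, 4047)
  -> after fc1: (40, 93)
Output shape: (40, 957)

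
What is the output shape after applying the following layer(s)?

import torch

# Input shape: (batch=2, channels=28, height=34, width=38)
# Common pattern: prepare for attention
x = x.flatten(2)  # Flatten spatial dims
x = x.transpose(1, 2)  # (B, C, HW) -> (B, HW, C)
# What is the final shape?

Input shape: (2, 28, 34, 38)
  -> after flatten(2): (2, 28, 1292)
Output shape: (2, 1292, 28)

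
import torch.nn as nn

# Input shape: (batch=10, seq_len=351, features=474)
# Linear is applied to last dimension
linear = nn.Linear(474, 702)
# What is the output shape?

Input shape: (10, 351, 474)
Output shape: (10, 351, 702)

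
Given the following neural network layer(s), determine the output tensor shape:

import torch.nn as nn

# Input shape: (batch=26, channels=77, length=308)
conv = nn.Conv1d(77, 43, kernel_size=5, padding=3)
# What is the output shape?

Input shape: (26, 77, 308)
Output shape: (26, 43, 310)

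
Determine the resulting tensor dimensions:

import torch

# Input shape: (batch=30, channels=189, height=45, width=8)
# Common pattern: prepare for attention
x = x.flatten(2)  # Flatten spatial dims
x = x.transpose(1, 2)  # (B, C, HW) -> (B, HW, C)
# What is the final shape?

Input shape: (30, 189, 45, 8)
  -> after flatten(2): (30, 189, 360)
Output shape: (30, 360, 189)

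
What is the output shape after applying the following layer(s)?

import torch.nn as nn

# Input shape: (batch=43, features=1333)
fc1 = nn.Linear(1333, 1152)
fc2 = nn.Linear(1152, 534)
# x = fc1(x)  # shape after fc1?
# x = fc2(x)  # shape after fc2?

Input shape: (43, 1333)
  -> after fc1: (43, 1152)
Output shape: (43, 534)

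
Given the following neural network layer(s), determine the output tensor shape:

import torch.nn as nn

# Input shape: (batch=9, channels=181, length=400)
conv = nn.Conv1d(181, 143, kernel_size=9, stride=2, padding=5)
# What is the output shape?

Input shape: (9, 181, 400)
Output shape: (9, 143, 201)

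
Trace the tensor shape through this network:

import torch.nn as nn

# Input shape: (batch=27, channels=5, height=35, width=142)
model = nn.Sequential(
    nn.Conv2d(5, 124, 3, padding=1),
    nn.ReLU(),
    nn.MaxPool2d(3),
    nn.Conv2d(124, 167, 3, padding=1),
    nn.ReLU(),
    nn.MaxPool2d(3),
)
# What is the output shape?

Input shape: (27, 5, 35, 142)
  -> after first Conv2d: (27, 124, 35, 142)
  -> after first MaxPool2d: (27, 124, 11, 47)
  -> after second Conv2d: (27, 167, 11, 47)
Output shape: (27, 167, 3, 15)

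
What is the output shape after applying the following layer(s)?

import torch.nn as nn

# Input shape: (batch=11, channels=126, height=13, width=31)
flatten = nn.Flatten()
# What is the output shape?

Input shape: (11, 126, 13, 31)
Output shape: (11, 50778)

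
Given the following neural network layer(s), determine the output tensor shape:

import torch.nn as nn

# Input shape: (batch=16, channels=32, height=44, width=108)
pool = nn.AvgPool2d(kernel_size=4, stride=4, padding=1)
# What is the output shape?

Input shape: (16, 32, 44, 108)
Output shape: (16, 32, 11, 27)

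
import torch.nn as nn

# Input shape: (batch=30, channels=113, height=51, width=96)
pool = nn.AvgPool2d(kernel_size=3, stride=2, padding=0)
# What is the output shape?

Input shape: (30, 113, 51, 96)
Output shape: (30, 113, 25, 47)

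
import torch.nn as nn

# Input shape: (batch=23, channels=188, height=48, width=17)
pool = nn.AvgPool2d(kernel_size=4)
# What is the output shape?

Input shape: (23, 188, 48, 17)
Output shape: (23, 188, 12, 4)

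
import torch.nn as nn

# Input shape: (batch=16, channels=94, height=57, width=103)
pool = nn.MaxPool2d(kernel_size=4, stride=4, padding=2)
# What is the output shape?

Input shape: (16, 94, 57, 103)
Output shape: (16, 94, 15, 26)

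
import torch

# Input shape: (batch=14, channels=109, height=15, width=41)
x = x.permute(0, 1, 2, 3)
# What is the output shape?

Input shape: (14, 109, 15, 41)
Output shape: (14, 109, 15, 41)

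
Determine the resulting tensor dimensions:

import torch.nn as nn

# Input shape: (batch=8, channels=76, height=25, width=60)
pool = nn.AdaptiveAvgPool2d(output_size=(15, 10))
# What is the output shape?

Input shape: (8, 76, 25, 60)
Output shape: (8, 76, 15, 10)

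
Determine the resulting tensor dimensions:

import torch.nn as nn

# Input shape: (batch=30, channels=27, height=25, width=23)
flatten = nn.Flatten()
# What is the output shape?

Input shape: (30, 27, 25, 23)
Output shape: (30, 15525)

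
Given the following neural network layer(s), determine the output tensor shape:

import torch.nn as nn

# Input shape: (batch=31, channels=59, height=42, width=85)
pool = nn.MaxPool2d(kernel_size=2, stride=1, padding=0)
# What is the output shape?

Input shape: (31, 59, 42, 85)
Output shape: (31, 59, 41, 84)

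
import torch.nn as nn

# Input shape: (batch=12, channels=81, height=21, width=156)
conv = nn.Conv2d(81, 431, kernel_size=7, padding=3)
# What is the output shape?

Input shape: (12, 81, 21, 156)
Output shape: (12, 431, 21, 156)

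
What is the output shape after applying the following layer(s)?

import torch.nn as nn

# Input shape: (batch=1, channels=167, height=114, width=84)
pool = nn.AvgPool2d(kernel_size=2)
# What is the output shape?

Input shape: (1, 167, 114, 84)
Output shape: (1, 167, 57, 42)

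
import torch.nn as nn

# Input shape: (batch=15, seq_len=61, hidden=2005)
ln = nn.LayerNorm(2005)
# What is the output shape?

Input shape: (15, 61, 2005)
Output shape: (15, 61, 2005)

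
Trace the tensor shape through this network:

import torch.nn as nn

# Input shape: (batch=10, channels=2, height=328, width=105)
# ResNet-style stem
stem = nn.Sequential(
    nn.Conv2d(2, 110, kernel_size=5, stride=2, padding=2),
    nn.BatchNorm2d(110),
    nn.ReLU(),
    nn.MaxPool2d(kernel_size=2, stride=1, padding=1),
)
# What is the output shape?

Input shape: (10, 2, 328, 105)
  -> after Conv2d 5x5 stride=2: (10, 110, 164, 53)
Output shape: (10, 110, 165, 54)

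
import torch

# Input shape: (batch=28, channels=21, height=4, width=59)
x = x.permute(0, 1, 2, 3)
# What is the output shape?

Input shape: (28, 21, 4, 59)
Output shape: (28, 21, 4, 59)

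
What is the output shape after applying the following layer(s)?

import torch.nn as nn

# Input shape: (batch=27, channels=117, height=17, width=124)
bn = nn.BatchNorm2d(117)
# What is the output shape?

Input shape: (27, 117, 17, 124)
Output shape: (27, 117, 17, 124)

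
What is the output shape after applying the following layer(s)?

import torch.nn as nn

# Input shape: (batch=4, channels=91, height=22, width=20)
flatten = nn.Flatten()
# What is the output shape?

Input shape: (4, 91, 22, 20)
Output shape: (4, 40040)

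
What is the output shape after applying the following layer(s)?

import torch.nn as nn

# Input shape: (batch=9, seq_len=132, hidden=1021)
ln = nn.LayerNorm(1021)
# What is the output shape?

Input shape: (9, 132, 1021)
Output shape: (9, 132, 1021)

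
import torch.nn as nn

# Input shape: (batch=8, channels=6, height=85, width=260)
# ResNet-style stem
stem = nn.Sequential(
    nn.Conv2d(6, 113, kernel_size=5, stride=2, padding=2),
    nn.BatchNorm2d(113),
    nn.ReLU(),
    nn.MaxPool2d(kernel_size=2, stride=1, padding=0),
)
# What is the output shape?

Input shape: (8, 6, 85, 260)
  -> after Conv2d 5x5 stride=2: (8, 113, 43, 130)
Output shape: (8, 113, 42, 129)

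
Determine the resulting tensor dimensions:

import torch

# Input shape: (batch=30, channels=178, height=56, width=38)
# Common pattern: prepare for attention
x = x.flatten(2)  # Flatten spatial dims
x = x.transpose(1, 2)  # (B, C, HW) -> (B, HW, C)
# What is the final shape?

Input shape: (30, 178, 56, 38)
  -> after flatten(2): (30, 178, 2128)
Output shape: (30, 2128, 178)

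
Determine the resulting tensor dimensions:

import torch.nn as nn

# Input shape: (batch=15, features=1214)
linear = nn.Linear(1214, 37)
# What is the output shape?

Input shape: (15, 1214)
Output shape: (15, 37)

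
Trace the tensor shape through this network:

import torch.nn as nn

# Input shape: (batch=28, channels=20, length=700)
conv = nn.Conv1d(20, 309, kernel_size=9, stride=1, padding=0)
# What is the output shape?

Input shape: (28, 20, 700)
Output shape: (28, 309, 692)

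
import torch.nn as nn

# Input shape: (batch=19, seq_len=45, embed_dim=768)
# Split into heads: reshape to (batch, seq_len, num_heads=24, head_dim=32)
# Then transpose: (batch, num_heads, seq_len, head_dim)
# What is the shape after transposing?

Input shape: (19, 45, 768)
  -> after reshape: (19, 45, 24, 32)
Output shape: (19, 24, 45, 32)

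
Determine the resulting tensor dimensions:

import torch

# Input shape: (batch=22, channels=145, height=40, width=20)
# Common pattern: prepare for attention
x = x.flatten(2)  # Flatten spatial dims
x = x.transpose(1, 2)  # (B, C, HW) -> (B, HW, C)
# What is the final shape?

Input shape: (22, 145, 40, 20)
  -> after flatten(2): (22, 145, 800)
Output shape: (22, 800, 145)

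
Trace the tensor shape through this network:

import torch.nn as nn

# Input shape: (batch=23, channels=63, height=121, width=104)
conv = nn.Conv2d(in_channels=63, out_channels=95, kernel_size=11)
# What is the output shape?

Input shape: (23, 63, 121, 104)
Output shape: (23, 95, 111, 94)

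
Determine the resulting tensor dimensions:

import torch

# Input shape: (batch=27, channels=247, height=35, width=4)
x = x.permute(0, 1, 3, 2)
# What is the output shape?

Input shape: (27, 247, 35, 4)
Output shape: (27, 247, 4, 35)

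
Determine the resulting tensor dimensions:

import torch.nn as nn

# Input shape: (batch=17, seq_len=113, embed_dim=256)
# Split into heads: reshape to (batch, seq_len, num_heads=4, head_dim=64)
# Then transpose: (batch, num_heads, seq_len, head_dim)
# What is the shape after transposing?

Input shape: (17, 113, 256)
  -> after reshape: (17, 113, 4, 64)
Output shape: (17, 4, 113, 64)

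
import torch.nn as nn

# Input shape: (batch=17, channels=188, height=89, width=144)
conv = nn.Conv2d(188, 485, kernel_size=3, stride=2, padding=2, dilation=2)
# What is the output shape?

Input shape: (17, 188, 89, 144)
Output shape: (17, 485, 45, 72)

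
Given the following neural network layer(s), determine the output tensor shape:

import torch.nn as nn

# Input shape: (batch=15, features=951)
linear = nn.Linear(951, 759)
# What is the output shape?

Input shape: (15, 951)
Output shape: (15, 759)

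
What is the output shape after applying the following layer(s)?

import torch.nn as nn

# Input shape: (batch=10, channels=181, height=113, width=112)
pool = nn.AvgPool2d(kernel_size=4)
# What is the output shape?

Input shape: (10, 181, 113, 112)
Output shape: (10, 181, 28, 28)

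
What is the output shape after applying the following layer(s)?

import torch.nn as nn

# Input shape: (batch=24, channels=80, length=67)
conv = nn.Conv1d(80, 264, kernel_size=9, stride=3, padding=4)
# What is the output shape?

Input shape: (24, 80, 67)
Output shape: (24, 264, 23)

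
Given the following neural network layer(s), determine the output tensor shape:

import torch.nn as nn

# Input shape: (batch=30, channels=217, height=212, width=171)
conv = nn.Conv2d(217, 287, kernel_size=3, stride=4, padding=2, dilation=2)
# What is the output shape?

Input shape: (30, 217, 212, 171)
Output shape: (30, 287, 53, 43)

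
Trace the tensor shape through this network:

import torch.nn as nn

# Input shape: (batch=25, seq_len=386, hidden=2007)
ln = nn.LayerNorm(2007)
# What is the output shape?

Input shape: (25, 386, 2007)
Output shape: (25, 386, 2007)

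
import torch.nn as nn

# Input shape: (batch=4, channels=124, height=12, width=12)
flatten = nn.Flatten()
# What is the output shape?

Input shape: (4, 124, 12, 12)
Output shape: (4, 17856)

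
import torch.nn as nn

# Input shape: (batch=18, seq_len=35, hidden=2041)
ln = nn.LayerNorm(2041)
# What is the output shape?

Input shape: (18, 35, 2041)
Output shape: (18, 35, 2041)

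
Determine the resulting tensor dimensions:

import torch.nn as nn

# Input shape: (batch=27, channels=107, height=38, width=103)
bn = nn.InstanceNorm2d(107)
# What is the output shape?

Input shape: (27, 107, 38, 103)
Output shape: (27, 107, 38, 103)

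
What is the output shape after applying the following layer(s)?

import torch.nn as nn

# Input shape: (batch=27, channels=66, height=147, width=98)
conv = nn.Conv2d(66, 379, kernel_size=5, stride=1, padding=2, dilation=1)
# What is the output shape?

Input shape: (27, 66, 147, 98)
Output shape: (27, 379, 147, 98)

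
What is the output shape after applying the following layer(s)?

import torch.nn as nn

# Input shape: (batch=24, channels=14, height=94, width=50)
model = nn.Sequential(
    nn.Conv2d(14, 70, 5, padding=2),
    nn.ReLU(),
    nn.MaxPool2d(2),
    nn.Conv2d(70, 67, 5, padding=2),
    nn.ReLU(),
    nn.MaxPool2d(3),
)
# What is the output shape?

Input shape: (24, 14, 94, 50)
  -> after first Conv2d: (24, 70, 94, 50)
  -> after first MaxPool2d: (24, 70, 47, 25)
  -> after second Conv2d: (24, 67, 47, 25)
Output shape: (24, 67, 15, 8)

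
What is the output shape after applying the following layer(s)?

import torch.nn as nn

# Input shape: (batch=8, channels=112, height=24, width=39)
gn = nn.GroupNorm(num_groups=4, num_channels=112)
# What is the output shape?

Input shape: (8, 112, 24, 39)
Output shape: (8, 112, 24, 39)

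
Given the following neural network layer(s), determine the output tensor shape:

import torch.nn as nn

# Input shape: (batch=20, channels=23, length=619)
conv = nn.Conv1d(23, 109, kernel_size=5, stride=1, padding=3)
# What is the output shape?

Input shape: (20, 23, 619)
Output shape: (20, 109, 621)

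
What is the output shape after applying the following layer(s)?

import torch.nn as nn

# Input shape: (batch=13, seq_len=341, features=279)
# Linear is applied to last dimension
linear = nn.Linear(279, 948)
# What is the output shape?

Input shape: (13, 341, 279)
Output shape: (13, 341, 948)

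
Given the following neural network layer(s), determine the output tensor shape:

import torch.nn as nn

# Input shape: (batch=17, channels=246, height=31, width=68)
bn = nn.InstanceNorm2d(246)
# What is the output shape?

Input shape: (17, 246, 31, 68)
Output shape: (17, 246, 31, 68)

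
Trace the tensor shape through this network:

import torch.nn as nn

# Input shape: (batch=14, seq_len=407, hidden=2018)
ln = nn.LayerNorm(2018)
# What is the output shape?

Input shape: (14, 407, 2018)
Output shape: (14, 407, 2018)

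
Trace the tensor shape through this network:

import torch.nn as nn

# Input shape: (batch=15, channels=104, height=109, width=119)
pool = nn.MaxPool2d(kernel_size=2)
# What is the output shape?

Input shape: (15, 104, 109, 119)
Output shape: (15, 104, 54, 59)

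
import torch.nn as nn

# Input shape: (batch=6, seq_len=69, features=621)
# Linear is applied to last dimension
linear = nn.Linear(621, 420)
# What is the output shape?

Input shape: (6, 69, 621)
Output shape: (6, 69, 420)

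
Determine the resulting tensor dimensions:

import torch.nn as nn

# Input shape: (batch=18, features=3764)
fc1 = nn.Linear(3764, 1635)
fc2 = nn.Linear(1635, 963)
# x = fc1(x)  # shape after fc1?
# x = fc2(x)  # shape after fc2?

Input shape: (18, 3764)
  -> after fc1: (18, 1635)
Output shape: (18, 963)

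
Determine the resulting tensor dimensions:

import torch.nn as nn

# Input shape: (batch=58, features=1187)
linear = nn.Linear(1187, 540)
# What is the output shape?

Input shape: (58, 1187)
Output shape: (58, 540)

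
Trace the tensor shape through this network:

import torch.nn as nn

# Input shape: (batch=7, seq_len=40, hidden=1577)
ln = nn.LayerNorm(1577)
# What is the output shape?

Input shape: (7, 40, 1577)
Output shape: (7, 40, 1577)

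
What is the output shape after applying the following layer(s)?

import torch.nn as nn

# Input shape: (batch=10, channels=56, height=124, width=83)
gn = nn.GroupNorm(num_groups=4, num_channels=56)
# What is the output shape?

Input shape: (10, 56, 124, 83)
Output shape: (10, 56, 124, 83)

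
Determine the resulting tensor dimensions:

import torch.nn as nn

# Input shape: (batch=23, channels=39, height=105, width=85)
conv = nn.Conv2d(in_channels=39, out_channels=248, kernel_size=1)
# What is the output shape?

Input shape: (23, 39, 105, 85)
Output shape: (23, 248, 105, 85)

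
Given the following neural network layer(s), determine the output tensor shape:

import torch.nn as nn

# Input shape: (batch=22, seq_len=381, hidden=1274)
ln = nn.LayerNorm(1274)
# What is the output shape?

Input shape: (22, 381, 1274)
Output shape: (22, 381, 1274)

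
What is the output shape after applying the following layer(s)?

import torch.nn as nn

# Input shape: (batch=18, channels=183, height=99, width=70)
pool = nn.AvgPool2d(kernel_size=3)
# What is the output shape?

Input shape: (18, 183, 99, 70)
Output shape: (18, 183, 33, 23)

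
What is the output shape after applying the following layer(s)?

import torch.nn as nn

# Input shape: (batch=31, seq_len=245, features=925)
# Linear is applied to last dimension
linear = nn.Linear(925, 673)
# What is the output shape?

Input shape: (31, 245, 925)
Output shape: (31, 245, 673)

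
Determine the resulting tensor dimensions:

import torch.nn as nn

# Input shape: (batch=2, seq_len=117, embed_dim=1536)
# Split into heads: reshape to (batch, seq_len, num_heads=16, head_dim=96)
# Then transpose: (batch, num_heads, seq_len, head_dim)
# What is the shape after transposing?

Input shape: (2, 117, 1536)
  -> after reshape: (2, 117, 16, 96)
Output shape: (2, 16, 117, 96)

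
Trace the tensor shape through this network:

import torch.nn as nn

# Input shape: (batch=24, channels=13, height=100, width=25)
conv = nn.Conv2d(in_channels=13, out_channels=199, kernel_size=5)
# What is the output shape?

Input shape: (24, 13, 100, 25)
Output shape: (24, 199, 96, 21)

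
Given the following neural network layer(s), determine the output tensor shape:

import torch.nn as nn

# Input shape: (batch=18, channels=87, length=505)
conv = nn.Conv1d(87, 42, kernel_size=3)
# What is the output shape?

Input shape: (18, 87, 505)
Output shape: (18, 42, 503)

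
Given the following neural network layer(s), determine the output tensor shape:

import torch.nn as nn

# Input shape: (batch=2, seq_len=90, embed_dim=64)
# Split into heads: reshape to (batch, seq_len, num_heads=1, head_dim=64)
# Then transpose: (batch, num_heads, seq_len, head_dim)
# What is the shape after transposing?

Input shape: (2, 90, 64)
  -> after reshape: (2, 90, 1, 64)
Output shape: (2, 1, 90, 64)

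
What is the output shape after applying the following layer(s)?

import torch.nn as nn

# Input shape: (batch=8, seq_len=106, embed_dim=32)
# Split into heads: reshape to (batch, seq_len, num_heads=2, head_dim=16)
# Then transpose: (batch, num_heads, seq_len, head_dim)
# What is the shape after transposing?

Input shape: (8, 106, 32)
  -> after reshape: (8, 106, 2, 16)
Output shape: (8, 2, 106, 16)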